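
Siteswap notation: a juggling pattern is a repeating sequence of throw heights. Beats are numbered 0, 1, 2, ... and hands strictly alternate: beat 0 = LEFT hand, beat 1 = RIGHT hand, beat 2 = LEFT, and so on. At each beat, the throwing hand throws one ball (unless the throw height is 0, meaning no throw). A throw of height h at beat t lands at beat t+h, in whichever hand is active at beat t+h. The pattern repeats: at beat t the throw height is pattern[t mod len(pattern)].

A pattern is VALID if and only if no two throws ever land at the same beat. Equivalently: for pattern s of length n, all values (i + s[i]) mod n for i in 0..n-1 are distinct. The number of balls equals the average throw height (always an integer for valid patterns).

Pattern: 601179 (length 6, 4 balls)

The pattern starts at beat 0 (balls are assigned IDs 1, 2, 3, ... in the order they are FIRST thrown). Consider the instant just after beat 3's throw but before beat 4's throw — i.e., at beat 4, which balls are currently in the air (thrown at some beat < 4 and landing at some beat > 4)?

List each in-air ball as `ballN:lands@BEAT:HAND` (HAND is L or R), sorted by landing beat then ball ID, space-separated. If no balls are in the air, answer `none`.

Answer: ball1:lands@6:L

Derivation:
Beat 0 (L): throw ball1 h=6 -> lands@6:L; in-air after throw: [b1@6:L]
Beat 2 (L): throw ball2 h=1 -> lands@3:R; in-air after throw: [b2@3:R b1@6:L]
Beat 3 (R): throw ball2 h=1 -> lands@4:L; in-air after throw: [b2@4:L b1@6:L]
Beat 4 (L): throw ball2 h=7 -> lands@11:R; in-air after throw: [b1@6:L b2@11:R]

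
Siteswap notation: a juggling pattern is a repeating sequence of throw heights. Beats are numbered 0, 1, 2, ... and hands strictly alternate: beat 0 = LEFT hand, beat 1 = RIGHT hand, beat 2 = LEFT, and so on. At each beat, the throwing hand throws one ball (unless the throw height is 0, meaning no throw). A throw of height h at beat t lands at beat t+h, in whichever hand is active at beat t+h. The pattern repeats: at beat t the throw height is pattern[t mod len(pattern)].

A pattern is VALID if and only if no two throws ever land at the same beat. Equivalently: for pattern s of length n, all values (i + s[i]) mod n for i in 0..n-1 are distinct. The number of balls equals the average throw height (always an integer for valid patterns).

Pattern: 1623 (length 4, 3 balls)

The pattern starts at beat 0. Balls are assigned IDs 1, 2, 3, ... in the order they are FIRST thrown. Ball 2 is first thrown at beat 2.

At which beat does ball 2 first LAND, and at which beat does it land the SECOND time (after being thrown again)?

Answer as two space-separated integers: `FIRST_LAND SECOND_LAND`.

Answer: 4 5

Derivation:
Beat 0 (L): throw ball1 h=1 -> lands@1:R; in-air after throw: [b1@1:R]
Beat 1 (R): throw ball1 h=6 -> lands@7:R; in-air after throw: [b1@7:R]
Beat 2 (L): throw ball2 h=2 -> lands@4:L; in-air after throw: [b2@4:L b1@7:R]
Beat 3 (R): throw ball3 h=3 -> lands@6:L; in-air after throw: [b2@4:L b3@6:L b1@7:R]
Beat 4 (L): throw ball2 h=1 -> lands@5:R; in-air after throw: [b2@5:R b3@6:L b1@7:R]
Beat 5 (R): throw ball2 h=6 -> lands@11:R; in-air after throw: [b3@6:L b1@7:R b2@11:R]
Ball 2: thrown@2 h=2 -> first land @4; rethrown@4 h=1 -> second land @5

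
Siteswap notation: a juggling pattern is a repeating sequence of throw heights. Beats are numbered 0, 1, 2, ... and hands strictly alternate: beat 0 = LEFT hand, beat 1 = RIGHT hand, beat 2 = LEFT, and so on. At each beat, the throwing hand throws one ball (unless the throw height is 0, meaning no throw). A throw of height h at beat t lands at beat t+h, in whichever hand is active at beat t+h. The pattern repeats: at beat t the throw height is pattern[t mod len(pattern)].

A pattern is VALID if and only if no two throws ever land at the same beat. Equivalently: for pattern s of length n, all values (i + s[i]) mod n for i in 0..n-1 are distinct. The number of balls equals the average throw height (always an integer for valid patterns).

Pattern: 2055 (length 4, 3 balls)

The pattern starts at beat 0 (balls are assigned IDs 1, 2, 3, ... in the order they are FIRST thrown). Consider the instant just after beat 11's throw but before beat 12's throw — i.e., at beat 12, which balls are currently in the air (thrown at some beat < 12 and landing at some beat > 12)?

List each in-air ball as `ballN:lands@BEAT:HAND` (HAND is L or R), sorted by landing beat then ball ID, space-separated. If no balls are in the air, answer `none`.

Beat 0 (L): throw ball1 h=2 -> lands@2:L; in-air after throw: [b1@2:L]
Beat 2 (L): throw ball1 h=5 -> lands@7:R; in-air after throw: [b1@7:R]
Beat 3 (R): throw ball2 h=5 -> lands@8:L; in-air after throw: [b1@7:R b2@8:L]
Beat 4 (L): throw ball3 h=2 -> lands@6:L; in-air after throw: [b3@6:L b1@7:R b2@8:L]
Beat 6 (L): throw ball3 h=5 -> lands@11:R; in-air after throw: [b1@7:R b2@8:L b3@11:R]
Beat 7 (R): throw ball1 h=5 -> lands@12:L; in-air after throw: [b2@8:L b3@11:R b1@12:L]
Beat 8 (L): throw ball2 h=2 -> lands@10:L; in-air after throw: [b2@10:L b3@11:R b1@12:L]
Beat 10 (L): throw ball2 h=5 -> lands@15:R; in-air after throw: [b3@11:R b1@12:L b2@15:R]
Beat 11 (R): throw ball3 h=5 -> lands@16:L; in-air after throw: [b1@12:L b2@15:R b3@16:L]
Beat 12 (L): throw ball1 h=2 -> lands@14:L; in-air after throw: [b1@14:L b2@15:R b3@16:L]

Answer: ball2:lands@15:R ball3:lands@16:L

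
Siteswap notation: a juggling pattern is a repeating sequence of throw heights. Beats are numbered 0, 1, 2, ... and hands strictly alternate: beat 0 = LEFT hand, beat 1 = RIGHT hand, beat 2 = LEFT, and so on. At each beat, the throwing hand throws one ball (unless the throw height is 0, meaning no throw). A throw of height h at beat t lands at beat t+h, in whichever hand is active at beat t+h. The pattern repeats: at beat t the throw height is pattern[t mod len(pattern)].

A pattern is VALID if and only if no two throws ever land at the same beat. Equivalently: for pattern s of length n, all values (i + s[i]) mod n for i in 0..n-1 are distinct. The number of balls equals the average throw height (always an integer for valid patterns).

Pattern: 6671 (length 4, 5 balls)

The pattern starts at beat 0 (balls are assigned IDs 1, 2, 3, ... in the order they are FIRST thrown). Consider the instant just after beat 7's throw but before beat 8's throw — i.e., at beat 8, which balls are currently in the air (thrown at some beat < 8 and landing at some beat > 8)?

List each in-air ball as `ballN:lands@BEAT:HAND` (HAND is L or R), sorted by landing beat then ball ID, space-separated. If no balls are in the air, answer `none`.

Beat 0 (L): throw ball1 h=6 -> lands@6:L; in-air after throw: [b1@6:L]
Beat 1 (R): throw ball2 h=6 -> lands@7:R; in-air after throw: [b1@6:L b2@7:R]
Beat 2 (L): throw ball3 h=7 -> lands@9:R; in-air after throw: [b1@6:L b2@7:R b3@9:R]
Beat 3 (R): throw ball4 h=1 -> lands@4:L; in-air after throw: [b4@4:L b1@6:L b2@7:R b3@9:R]
Beat 4 (L): throw ball4 h=6 -> lands@10:L; in-air after throw: [b1@6:L b2@7:R b3@9:R b4@10:L]
Beat 5 (R): throw ball5 h=6 -> lands@11:R; in-air after throw: [b1@6:L b2@7:R b3@9:R b4@10:L b5@11:R]
Beat 6 (L): throw ball1 h=7 -> lands@13:R; in-air after throw: [b2@7:R b3@9:R b4@10:L b5@11:R b1@13:R]
Beat 7 (R): throw ball2 h=1 -> lands@8:L; in-air after throw: [b2@8:L b3@9:R b4@10:L b5@11:R b1@13:R]
Beat 8 (L): throw ball2 h=6 -> lands@14:L; in-air after throw: [b3@9:R b4@10:L b5@11:R b1@13:R b2@14:L]

Answer: ball3:lands@9:R ball4:lands@10:L ball5:lands@11:R ball1:lands@13:R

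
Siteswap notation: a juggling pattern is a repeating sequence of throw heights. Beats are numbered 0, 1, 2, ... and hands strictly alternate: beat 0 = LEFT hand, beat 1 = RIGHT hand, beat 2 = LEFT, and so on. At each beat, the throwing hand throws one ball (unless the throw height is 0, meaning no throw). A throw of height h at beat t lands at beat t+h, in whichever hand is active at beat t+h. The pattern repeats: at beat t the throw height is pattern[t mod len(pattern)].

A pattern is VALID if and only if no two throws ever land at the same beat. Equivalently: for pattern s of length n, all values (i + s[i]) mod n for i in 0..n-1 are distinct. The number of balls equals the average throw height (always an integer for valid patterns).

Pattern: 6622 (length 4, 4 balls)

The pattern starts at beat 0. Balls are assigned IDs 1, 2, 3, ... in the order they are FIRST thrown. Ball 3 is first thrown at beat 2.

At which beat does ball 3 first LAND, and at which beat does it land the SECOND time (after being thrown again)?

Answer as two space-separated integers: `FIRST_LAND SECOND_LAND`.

Beat 0 (L): throw ball1 h=6 -> lands@6:L; in-air after throw: [b1@6:L]
Beat 1 (R): throw ball2 h=6 -> lands@7:R; in-air after throw: [b1@6:L b2@7:R]
Beat 2 (L): throw ball3 h=2 -> lands@4:L; in-air after throw: [b3@4:L b1@6:L b2@7:R]
Beat 3 (R): throw ball4 h=2 -> lands@5:R; in-air after throw: [b3@4:L b4@5:R b1@6:L b2@7:R]
Beat 4 (L): throw ball3 h=6 -> lands@10:L; in-air after throw: [b4@5:R b1@6:L b2@7:R b3@10:L]
Beat 5 (R): throw ball4 h=6 -> lands@11:R; in-air after throw: [b1@6:L b2@7:R b3@10:L b4@11:R]
Beat 6 (L): throw ball1 h=2 -> lands@8:L; in-air after throw: [b2@7:R b1@8:L b3@10:L b4@11:R]
Beat 7 (R): throw ball2 h=2 -> lands@9:R; in-air after throw: [b1@8:L b2@9:R b3@10:L b4@11:R]
Beat 8 (L): throw ball1 h=6 -> lands@14:L; in-air after throw: [b2@9:R b3@10:L b4@11:R b1@14:L]
Beat 9 (R): throw ball2 h=6 -> lands@15:R; in-air after throw: [b3@10:L b4@11:R b1@14:L b2@15:R]
Beat 10 (L): throw ball3 h=2 -> lands@12:L; in-air after throw: [b4@11:R b3@12:L b1@14:L b2@15:R]
Ball 3: thrown@2 h=2 -> first land @4; rethrown@4 h=6 -> second land @10

Answer: 4 10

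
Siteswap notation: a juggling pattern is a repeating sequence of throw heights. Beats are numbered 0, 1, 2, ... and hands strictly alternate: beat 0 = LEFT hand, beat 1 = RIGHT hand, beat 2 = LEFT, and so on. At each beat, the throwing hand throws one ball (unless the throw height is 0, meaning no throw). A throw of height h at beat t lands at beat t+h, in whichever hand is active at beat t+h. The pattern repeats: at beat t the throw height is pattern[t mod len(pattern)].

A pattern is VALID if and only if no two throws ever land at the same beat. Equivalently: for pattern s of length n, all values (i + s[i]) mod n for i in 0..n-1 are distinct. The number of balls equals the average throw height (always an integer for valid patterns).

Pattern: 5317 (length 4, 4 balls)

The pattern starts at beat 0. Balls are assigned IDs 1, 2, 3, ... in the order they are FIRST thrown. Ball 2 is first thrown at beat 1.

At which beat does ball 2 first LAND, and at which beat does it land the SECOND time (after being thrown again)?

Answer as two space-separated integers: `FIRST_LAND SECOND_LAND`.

Answer: 4 9

Derivation:
Beat 0 (L): throw ball1 h=5 -> lands@5:R; in-air after throw: [b1@5:R]
Beat 1 (R): throw ball2 h=3 -> lands@4:L; in-air after throw: [b2@4:L b1@5:R]
Beat 2 (L): throw ball3 h=1 -> lands@3:R; in-air after throw: [b3@3:R b2@4:L b1@5:R]
Beat 3 (R): throw ball3 h=7 -> lands@10:L; in-air after throw: [b2@4:L b1@5:R b3@10:L]
Beat 4 (L): throw ball2 h=5 -> lands@9:R; in-air after throw: [b1@5:R b2@9:R b3@10:L]
Beat 5 (R): throw ball1 h=3 -> lands@8:L; in-air after throw: [b1@8:L b2@9:R b3@10:L]
Beat 6 (L): throw ball4 h=1 -> lands@7:R; in-air after throw: [b4@7:R b1@8:L b2@9:R b3@10:L]
Beat 7 (R): throw ball4 h=7 -> lands@14:L; in-air after throw: [b1@8:L b2@9:R b3@10:L b4@14:L]
Beat 8 (L): throw ball1 h=5 -> lands@13:R; in-air after throw: [b2@9:R b3@10:L b1@13:R b4@14:L]
Beat 9 (R): throw ball2 h=3 -> lands@12:L; in-air after throw: [b3@10:L b2@12:L b1@13:R b4@14:L]
Ball 2: thrown@1 h=3 -> first land @4; rethrown@4 h=5 -> second land @9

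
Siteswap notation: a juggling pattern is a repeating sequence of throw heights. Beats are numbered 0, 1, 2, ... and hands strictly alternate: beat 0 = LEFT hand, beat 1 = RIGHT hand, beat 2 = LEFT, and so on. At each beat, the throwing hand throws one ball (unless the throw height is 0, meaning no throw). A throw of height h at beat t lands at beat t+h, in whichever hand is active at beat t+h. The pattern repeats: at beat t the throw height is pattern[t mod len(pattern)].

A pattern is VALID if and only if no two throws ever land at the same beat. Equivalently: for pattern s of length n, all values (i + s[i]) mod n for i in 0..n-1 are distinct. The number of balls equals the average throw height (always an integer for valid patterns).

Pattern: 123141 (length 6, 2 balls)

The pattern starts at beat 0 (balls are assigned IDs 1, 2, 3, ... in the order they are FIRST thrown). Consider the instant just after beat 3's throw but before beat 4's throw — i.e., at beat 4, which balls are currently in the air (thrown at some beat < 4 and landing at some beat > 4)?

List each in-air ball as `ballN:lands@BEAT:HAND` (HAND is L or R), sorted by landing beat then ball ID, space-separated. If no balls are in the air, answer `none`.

Answer: ball2:lands@5:R

Derivation:
Beat 0 (L): throw ball1 h=1 -> lands@1:R; in-air after throw: [b1@1:R]
Beat 1 (R): throw ball1 h=2 -> lands@3:R; in-air after throw: [b1@3:R]
Beat 2 (L): throw ball2 h=3 -> lands@5:R; in-air after throw: [b1@3:R b2@5:R]
Beat 3 (R): throw ball1 h=1 -> lands@4:L; in-air after throw: [b1@4:L b2@5:R]
Beat 4 (L): throw ball1 h=4 -> lands@8:L; in-air after throw: [b2@5:R b1@8:L]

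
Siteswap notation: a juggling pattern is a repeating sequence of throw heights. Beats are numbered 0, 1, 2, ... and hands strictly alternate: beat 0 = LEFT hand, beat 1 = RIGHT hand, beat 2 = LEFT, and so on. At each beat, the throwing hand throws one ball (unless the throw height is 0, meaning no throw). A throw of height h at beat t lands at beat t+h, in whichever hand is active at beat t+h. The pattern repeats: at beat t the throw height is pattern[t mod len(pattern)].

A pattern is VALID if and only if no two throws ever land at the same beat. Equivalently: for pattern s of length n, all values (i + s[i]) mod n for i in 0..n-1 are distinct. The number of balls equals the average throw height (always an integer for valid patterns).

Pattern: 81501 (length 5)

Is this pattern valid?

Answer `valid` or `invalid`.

Answer: invalid

Derivation:
i=0: (i + s[i]) mod n = (0 + 8) mod 5 = 3
i=1: (i + s[i]) mod n = (1 + 1) mod 5 = 2
i=2: (i + s[i]) mod n = (2 + 5) mod 5 = 2
i=3: (i + s[i]) mod n = (3 + 0) mod 5 = 3
i=4: (i + s[i]) mod n = (4 + 1) mod 5 = 0
Residues: [3, 2, 2, 3, 0], distinct: False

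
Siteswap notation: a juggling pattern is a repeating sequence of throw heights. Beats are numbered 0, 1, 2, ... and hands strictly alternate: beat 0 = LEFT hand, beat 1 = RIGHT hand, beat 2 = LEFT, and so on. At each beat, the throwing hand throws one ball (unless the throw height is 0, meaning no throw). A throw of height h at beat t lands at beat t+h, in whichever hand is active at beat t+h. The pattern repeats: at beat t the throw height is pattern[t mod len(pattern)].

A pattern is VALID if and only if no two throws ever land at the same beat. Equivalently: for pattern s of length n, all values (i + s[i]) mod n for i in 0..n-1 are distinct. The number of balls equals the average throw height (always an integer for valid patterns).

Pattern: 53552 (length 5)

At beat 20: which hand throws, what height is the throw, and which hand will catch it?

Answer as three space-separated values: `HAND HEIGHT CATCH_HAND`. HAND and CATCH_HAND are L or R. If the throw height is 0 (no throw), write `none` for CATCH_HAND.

Beat 20: 20 mod 2 = 0, so hand = L
Throw height = pattern[20 mod 5] = pattern[0] = 5
Lands at beat 20+5=25, 25 mod 2 = 1, so catch hand = R

Answer: L 5 R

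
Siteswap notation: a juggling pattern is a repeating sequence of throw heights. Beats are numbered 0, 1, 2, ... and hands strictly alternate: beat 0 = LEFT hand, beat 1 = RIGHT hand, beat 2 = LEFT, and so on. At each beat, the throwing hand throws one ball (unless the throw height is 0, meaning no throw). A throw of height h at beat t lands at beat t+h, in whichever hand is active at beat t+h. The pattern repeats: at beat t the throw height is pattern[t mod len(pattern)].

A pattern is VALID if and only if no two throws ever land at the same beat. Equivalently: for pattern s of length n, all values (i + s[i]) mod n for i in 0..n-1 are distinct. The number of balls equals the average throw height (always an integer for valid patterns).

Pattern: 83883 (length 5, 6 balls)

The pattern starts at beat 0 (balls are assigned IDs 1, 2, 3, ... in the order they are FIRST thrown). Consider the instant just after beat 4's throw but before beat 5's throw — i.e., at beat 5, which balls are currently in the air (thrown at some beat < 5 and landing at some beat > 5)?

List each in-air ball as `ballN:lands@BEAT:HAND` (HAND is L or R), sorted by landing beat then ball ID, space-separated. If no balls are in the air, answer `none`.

Answer: ball2:lands@7:R ball1:lands@8:L ball3:lands@10:L ball4:lands@11:R

Derivation:
Beat 0 (L): throw ball1 h=8 -> lands@8:L; in-air after throw: [b1@8:L]
Beat 1 (R): throw ball2 h=3 -> lands@4:L; in-air after throw: [b2@4:L b1@8:L]
Beat 2 (L): throw ball3 h=8 -> lands@10:L; in-air after throw: [b2@4:L b1@8:L b3@10:L]
Beat 3 (R): throw ball4 h=8 -> lands@11:R; in-air after throw: [b2@4:L b1@8:L b3@10:L b4@11:R]
Beat 4 (L): throw ball2 h=3 -> lands@7:R; in-air after throw: [b2@7:R b1@8:L b3@10:L b4@11:R]
Beat 5 (R): throw ball5 h=8 -> lands@13:R; in-air after throw: [b2@7:R b1@8:L b3@10:L b4@11:R b5@13:R]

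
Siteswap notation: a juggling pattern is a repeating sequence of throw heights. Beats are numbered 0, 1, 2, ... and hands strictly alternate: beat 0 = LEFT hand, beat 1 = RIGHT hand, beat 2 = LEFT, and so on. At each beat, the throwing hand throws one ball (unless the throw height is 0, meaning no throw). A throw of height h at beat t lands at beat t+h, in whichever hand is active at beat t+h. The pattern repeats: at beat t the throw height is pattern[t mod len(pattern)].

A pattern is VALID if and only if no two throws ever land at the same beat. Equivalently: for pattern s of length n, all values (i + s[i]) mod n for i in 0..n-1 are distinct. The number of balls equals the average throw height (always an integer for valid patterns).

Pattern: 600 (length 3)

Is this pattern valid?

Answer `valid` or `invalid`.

i=0: (i + s[i]) mod n = (0 + 6) mod 3 = 0
i=1: (i + s[i]) mod n = (1 + 0) mod 3 = 1
i=2: (i + s[i]) mod n = (2 + 0) mod 3 = 2
Residues: [0, 1, 2], distinct: True

Answer: valid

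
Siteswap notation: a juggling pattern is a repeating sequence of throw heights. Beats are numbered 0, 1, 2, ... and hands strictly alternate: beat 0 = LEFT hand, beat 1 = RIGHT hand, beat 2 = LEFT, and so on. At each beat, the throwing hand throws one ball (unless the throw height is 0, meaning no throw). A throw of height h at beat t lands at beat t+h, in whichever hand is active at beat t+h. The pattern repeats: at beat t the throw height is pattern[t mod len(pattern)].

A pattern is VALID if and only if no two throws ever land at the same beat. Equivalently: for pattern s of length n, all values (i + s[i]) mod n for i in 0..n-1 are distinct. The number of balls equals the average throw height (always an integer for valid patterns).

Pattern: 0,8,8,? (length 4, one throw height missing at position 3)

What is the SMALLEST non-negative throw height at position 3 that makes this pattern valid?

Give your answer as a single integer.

Answer: 0

Derivation:
i=0: (0 + 0) mod 4 = 0
i=1: (1 + 8) mod 4 = 1
i=2: (2 + 8) mod 4 = 2
i=3: s[i]=? (unknown)
Known residues: [0, 1, 2]; need a permutation of 0..3, so missing residue r = 3
Need (3 + s) mod 4 = 3; smallest s = (3 - 3) mod 4 = 0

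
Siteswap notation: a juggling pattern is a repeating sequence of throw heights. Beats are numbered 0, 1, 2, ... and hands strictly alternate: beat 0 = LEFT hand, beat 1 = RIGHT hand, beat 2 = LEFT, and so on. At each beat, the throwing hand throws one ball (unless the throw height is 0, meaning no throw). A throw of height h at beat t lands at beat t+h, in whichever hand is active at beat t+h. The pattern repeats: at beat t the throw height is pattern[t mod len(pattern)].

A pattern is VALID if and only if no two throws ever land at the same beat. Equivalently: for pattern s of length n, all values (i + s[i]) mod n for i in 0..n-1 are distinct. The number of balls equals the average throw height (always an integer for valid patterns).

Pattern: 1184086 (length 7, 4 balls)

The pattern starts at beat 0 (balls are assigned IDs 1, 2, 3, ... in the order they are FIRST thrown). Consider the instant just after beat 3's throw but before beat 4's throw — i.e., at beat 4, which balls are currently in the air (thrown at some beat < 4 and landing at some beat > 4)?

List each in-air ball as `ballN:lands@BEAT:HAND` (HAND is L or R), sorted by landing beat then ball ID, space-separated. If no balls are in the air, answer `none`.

Beat 0 (L): throw ball1 h=1 -> lands@1:R; in-air after throw: [b1@1:R]
Beat 1 (R): throw ball1 h=1 -> lands@2:L; in-air after throw: [b1@2:L]
Beat 2 (L): throw ball1 h=8 -> lands@10:L; in-air after throw: [b1@10:L]
Beat 3 (R): throw ball2 h=4 -> lands@7:R; in-air after throw: [b2@7:R b1@10:L]

Answer: ball2:lands@7:R ball1:lands@10:L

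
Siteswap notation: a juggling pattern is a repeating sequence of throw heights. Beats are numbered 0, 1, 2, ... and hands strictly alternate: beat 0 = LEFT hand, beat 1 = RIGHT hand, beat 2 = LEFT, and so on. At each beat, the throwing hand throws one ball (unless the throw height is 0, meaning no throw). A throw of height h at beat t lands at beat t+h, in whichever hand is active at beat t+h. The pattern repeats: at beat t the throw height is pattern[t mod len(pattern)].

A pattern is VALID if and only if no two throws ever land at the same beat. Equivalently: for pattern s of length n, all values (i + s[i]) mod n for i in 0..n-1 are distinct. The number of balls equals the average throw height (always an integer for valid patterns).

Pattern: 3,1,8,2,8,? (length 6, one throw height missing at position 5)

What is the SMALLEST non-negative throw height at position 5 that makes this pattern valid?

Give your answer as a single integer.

Answer: 2

Derivation:
i=0: (0 + 3) mod 6 = 3
i=1: (1 + 1) mod 6 = 2
i=2: (2 + 8) mod 6 = 4
i=3: (3 + 2) mod 6 = 5
i=4: (4 + 8) mod 6 = 0
i=5: s[i]=? (unknown)
Known residues: [0, 2, 3, 4, 5]; need a permutation of 0..5, so missing residue r = 1
Need (5 + s) mod 6 = 1; smallest s = (1 - 5) mod 6 = 2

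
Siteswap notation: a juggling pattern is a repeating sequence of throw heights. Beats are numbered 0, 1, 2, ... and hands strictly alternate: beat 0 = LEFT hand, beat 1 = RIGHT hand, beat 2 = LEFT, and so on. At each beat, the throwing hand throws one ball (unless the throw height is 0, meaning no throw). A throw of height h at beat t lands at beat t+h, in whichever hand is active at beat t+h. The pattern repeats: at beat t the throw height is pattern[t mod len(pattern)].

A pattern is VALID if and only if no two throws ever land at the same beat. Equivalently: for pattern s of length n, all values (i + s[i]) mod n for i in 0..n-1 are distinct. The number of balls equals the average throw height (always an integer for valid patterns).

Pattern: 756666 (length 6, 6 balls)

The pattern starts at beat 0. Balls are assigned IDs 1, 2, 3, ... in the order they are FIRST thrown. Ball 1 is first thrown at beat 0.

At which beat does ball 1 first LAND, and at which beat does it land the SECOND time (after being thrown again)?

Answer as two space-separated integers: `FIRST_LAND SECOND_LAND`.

Beat 0 (L): throw ball1 h=7 -> lands@7:R; in-air after throw: [b1@7:R]
Beat 1 (R): throw ball2 h=5 -> lands@6:L; in-air after throw: [b2@6:L b1@7:R]
Beat 2 (L): throw ball3 h=6 -> lands@8:L; in-air after throw: [b2@6:L b1@7:R b3@8:L]
Beat 3 (R): throw ball4 h=6 -> lands@9:R; in-air after throw: [b2@6:L b1@7:R b3@8:L b4@9:R]
Beat 4 (L): throw ball5 h=6 -> lands@10:L; in-air after throw: [b2@6:L b1@7:R b3@8:L b4@9:R b5@10:L]
Beat 5 (R): throw ball6 h=6 -> lands@11:R; in-air after throw: [b2@6:L b1@7:R b3@8:L b4@9:R b5@10:L b6@11:R]
Beat 6 (L): throw ball2 h=7 -> lands@13:R; in-air after throw: [b1@7:R b3@8:L b4@9:R b5@10:L b6@11:R b2@13:R]
Beat 7 (R): throw ball1 h=5 -> lands@12:L; in-air after throw: [b3@8:L b4@9:R b5@10:L b6@11:R b1@12:L b2@13:R]
Beat 8 (L): throw ball3 h=6 -> lands@14:L; in-air after throw: [b4@9:R b5@10:L b6@11:R b1@12:L b2@13:R b3@14:L]
Beat 9 (R): throw ball4 h=6 -> lands@15:R; in-air after throw: [b5@10:L b6@11:R b1@12:L b2@13:R b3@14:L b4@15:R]
Beat 10 (L): throw ball5 h=6 -> lands@16:L; in-air after throw: [b6@11:R b1@12:L b2@13:R b3@14:L b4@15:R b5@16:L]
Beat 11 (R): throw ball6 h=6 -> lands@17:R; in-air after throw: [b1@12:L b2@13:R b3@14:L b4@15:R b5@16:L b6@17:R]
Beat 12 (L): throw ball1 h=7 -> lands@19:R; in-air after throw: [b2@13:R b3@14:L b4@15:R b5@16:L b6@17:R b1@19:R]
Ball 1: thrown@0 h=7 -> first land @7; rethrown@7 h=5 -> second land @12

Answer: 7 12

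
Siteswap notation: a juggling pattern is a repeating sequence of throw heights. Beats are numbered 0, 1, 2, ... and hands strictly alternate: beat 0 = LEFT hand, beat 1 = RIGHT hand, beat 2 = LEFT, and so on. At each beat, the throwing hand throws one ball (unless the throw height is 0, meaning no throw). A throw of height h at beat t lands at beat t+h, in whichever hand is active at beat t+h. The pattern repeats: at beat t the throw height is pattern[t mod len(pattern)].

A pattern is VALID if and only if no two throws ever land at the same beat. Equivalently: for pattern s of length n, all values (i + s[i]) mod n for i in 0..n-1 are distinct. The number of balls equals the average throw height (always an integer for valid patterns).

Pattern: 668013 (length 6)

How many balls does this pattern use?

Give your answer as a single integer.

Answer: 4

Derivation:
Pattern = [6, 6, 8, 0, 1, 3], length n = 6
  position 0: throw height = 6, running sum = 6
  position 1: throw height = 6, running sum = 12
  position 2: throw height = 8, running sum = 20
  position 3: throw height = 0, running sum = 20
  position 4: throw height = 1, running sum = 21
  position 5: throw height = 3, running sum = 24
Total sum = 24; balls = sum / n = 24 / 6 = 4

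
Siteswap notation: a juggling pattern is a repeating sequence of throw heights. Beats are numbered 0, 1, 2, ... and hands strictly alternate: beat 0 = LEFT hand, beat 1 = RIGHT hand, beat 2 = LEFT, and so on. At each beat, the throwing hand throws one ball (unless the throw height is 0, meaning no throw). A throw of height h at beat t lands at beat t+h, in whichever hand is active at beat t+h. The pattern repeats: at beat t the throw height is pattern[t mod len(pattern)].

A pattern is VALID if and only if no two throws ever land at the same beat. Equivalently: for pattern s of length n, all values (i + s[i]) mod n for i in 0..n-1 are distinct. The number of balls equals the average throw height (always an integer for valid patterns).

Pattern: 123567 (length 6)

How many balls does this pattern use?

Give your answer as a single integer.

Pattern = [1, 2, 3, 5, 6, 7], length n = 6
  position 0: throw height = 1, running sum = 1
  position 1: throw height = 2, running sum = 3
  position 2: throw height = 3, running sum = 6
  position 3: throw height = 5, running sum = 11
  position 4: throw height = 6, running sum = 17
  position 5: throw height = 7, running sum = 24
Total sum = 24; balls = sum / n = 24 / 6 = 4

Answer: 4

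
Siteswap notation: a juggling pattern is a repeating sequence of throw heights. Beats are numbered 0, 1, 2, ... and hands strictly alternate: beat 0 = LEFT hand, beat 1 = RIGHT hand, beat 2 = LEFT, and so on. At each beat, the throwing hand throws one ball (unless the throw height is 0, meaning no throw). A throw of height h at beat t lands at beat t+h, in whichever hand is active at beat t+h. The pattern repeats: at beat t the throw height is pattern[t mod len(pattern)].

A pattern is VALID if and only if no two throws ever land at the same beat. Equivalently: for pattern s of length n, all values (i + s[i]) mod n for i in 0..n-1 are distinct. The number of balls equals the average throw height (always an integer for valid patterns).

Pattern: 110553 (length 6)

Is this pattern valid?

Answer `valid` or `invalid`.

Answer: invalid

Derivation:
i=0: (i + s[i]) mod n = (0 + 1) mod 6 = 1
i=1: (i + s[i]) mod n = (1 + 1) mod 6 = 2
i=2: (i + s[i]) mod n = (2 + 0) mod 6 = 2
i=3: (i + s[i]) mod n = (3 + 5) mod 6 = 2
i=4: (i + s[i]) mod n = (4 + 5) mod 6 = 3
i=5: (i + s[i]) mod n = (5 + 3) mod 6 = 2
Residues: [1, 2, 2, 2, 3, 2], distinct: False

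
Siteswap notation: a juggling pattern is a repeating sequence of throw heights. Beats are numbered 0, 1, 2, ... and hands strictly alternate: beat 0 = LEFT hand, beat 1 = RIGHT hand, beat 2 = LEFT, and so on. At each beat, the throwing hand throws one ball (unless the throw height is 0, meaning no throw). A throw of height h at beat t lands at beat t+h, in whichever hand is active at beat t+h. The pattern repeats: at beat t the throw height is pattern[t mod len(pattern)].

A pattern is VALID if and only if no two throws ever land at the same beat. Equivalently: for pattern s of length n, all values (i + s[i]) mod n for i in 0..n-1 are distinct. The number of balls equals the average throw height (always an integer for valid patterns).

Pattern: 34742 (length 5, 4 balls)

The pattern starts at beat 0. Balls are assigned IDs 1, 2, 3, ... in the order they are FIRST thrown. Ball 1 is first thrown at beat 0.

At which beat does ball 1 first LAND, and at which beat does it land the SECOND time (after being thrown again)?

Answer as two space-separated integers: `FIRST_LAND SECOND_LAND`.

Answer: 3 7

Derivation:
Beat 0 (L): throw ball1 h=3 -> lands@3:R; in-air after throw: [b1@3:R]
Beat 1 (R): throw ball2 h=4 -> lands@5:R; in-air after throw: [b1@3:R b2@5:R]
Beat 2 (L): throw ball3 h=7 -> lands@9:R; in-air after throw: [b1@3:R b2@5:R b3@9:R]
Beat 3 (R): throw ball1 h=4 -> lands@7:R; in-air after throw: [b2@5:R b1@7:R b3@9:R]
Beat 4 (L): throw ball4 h=2 -> lands@6:L; in-air after throw: [b2@5:R b4@6:L b1@7:R b3@9:R]
Beat 5 (R): throw ball2 h=3 -> lands@8:L; in-air after throw: [b4@6:L b1@7:R b2@8:L b3@9:R]
Beat 6 (L): throw ball4 h=4 -> lands@10:L; in-air after throw: [b1@7:R b2@8:L b3@9:R b4@10:L]
Beat 7 (R): throw ball1 h=7 -> lands@14:L; in-air after throw: [b2@8:L b3@9:R b4@10:L b1@14:L]
Ball 1: thrown@0 h=3 -> first land @3; rethrown@3 h=4 -> second land @7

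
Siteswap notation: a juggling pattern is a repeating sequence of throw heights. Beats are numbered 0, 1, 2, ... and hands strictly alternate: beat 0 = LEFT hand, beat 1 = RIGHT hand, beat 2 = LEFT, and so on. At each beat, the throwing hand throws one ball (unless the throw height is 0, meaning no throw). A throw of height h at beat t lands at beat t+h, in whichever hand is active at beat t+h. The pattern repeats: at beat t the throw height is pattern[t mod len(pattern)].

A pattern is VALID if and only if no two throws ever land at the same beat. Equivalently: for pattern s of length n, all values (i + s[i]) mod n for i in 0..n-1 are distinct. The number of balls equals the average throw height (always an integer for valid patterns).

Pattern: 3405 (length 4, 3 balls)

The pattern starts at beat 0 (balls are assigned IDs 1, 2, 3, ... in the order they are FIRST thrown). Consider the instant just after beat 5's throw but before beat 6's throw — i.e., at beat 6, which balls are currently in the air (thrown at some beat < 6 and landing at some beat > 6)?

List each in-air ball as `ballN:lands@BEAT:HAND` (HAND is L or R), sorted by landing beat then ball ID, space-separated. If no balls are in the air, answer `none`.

Beat 0 (L): throw ball1 h=3 -> lands@3:R; in-air after throw: [b1@3:R]
Beat 1 (R): throw ball2 h=4 -> lands@5:R; in-air after throw: [b1@3:R b2@5:R]
Beat 3 (R): throw ball1 h=5 -> lands@8:L; in-air after throw: [b2@5:R b1@8:L]
Beat 4 (L): throw ball3 h=3 -> lands@7:R; in-air after throw: [b2@5:R b3@7:R b1@8:L]
Beat 5 (R): throw ball2 h=4 -> lands@9:R; in-air after throw: [b3@7:R b1@8:L b2@9:R]

Answer: ball3:lands@7:R ball1:lands@8:L ball2:lands@9:R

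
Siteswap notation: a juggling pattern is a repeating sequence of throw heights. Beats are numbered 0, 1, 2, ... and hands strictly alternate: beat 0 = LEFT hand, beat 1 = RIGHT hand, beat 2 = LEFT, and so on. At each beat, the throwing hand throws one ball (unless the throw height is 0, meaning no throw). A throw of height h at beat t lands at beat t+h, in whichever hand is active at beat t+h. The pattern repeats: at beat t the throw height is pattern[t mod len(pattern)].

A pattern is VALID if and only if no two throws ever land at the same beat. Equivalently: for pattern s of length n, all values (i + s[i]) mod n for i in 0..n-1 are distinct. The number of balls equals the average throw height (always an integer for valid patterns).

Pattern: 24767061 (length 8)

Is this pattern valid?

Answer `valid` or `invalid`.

i=0: (i + s[i]) mod n = (0 + 2) mod 8 = 2
i=1: (i + s[i]) mod n = (1 + 4) mod 8 = 5
i=2: (i + s[i]) mod n = (2 + 7) mod 8 = 1
i=3: (i + s[i]) mod n = (3 + 6) mod 8 = 1
i=4: (i + s[i]) mod n = (4 + 7) mod 8 = 3
i=5: (i + s[i]) mod n = (5 + 0) mod 8 = 5
i=6: (i + s[i]) mod n = (6 + 6) mod 8 = 4
i=7: (i + s[i]) mod n = (7 + 1) mod 8 = 0
Residues: [2, 5, 1, 1, 3, 5, 4, 0], distinct: False

Answer: invalid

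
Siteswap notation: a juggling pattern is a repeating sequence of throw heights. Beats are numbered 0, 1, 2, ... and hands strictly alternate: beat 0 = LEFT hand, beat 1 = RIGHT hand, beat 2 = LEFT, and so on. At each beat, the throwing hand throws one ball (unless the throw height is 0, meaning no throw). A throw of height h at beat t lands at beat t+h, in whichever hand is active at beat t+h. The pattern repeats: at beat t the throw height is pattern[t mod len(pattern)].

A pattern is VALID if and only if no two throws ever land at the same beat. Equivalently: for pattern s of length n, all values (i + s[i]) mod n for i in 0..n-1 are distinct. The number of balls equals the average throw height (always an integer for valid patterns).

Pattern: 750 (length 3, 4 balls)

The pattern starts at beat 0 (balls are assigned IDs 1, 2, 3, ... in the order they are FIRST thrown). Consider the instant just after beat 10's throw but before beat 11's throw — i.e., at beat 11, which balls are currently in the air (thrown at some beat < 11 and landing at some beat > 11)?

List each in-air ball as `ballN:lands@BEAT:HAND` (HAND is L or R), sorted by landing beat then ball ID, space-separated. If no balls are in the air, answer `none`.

Answer: ball1:lands@12:L ball2:lands@13:R ball3:lands@15:R ball4:lands@16:L

Derivation:
Beat 0 (L): throw ball1 h=7 -> lands@7:R; in-air after throw: [b1@7:R]
Beat 1 (R): throw ball2 h=5 -> lands@6:L; in-air after throw: [b2@6:L b1@7:R]
Beat 3 (R): throw ball3 h=7 -> lands@10:L; in-air after throw: [b2@6:L b1@7:R b3@10:L]
Beat 4 (L): throw ball4 h=5 -> lands@9:R; in-air after throw: [b2@6:L b1@7:R b4@9:R b3@10:L]
Beat 6 (L): throw ball2 h=7 -> lands@13:R; in-air after throw: [b1@7:R b4@9:R b3@10:L b2@13:R]
Beat 7 (R): throw ball1 h=5 -> lands@12:L; in-air after throw: [b4@9:R b3@10:L b1@12:L b2@13:R]
Beat 9 (R): throw ball4 h=7 -> lands@16:L; in-air after throw: [b3@10:L b1@12:L b2@13:R b4@16:L]
Beat 10 (L): throw ball3 h=5 -> lands@15:R; in-air after throw: [b1@12:L b2@13:R b3@15:R b4@16:L]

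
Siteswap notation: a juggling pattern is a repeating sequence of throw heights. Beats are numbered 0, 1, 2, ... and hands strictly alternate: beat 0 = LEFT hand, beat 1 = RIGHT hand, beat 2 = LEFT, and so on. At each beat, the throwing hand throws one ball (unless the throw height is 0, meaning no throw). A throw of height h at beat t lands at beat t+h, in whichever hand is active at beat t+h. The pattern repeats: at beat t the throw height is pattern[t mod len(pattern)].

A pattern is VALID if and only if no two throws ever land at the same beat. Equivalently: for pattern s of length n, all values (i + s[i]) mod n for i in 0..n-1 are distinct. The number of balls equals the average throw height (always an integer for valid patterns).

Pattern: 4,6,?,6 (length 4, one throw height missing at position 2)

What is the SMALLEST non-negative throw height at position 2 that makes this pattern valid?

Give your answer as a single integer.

i=0: (0 + 4) mod 4 = 0
i=1: (1 + 6) mod 4 = 3
i=2: s[i]=? (unknown)
i=3: (3 + 6) mod 4 = 1
Known residues: [0, 1, 3]; need a permutation of 0..3, so missing residue r = 2
Need (2 + s) mod 4 = 2; smallest s = (2 - 2) mod 4 = 0

Answer: 0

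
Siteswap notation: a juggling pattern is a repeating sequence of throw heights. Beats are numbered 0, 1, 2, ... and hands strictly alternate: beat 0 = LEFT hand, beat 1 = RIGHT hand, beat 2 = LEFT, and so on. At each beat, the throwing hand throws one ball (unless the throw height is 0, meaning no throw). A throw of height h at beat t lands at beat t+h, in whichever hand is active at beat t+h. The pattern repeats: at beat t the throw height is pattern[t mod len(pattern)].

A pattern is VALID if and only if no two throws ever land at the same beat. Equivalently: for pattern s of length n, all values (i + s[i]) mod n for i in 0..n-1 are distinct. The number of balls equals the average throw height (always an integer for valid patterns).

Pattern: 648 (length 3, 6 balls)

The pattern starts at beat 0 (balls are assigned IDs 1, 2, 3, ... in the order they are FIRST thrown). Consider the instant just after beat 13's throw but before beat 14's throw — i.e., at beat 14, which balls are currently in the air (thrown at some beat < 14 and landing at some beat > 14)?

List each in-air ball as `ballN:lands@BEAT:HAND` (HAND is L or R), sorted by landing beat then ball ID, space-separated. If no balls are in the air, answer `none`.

Answer: ball4:lands@15:R ball5:lands@16:L ball2:lands@17:R ball1:lands@18:L ball6:lands@19:R

Derivation:
Beat 0 (L): throw ball1 h=6 -> lands@6:L; in-air after throw: [b1@6:L]
Beat 1 (R): throw ball2 h=4 -> lands@5:R; in-air after throw: [b2@5:R b1@6:L]
Beat 2 (L): throw ball3 h=8 -> lands@10:L; in-air after throw: [b2@5:R b1@6:L b3@10:L]
Beat 3 (R): throw ball4 h=6 -> lands@9:R; in-air after throw: [b2@5:R b1@6:L b4@9:R b3@10:L]
Beat 4 (L): throw ball5 h=4 -> lands@8:L; in-air after throw: [b2@5:R b1@6:L b5@8:L b4@9:R b3@10:L]
Beat 5 (R): throw ball2 h=8 -> lands@13:R; in-air after throw: [b1@6:L b5@8:L b4@9:R b3@10:L b2@13:R]
Beat 6 (L): throw ball1 h=6 -> lands@12:L; in-air after throw: [b5@8:L b4@9:R b3@10:L b1@12:L b2@13:R]
Beat 7 (R): throw ball6 h=4 -> lands@11:R; in-air after throw: [b5@8:L b4@9:R b3@10:L b6@11:R b1@12:L b2@13:R]
Beat 8 (L): throw ball5 h=8 -> lands@16:L; in-air after throw: [b4@9:R b3@10:L b6@11:R b1@12:L b2@13:R b5@16:L]
Beat 9 (R): throw ball4 h=6 -> lands@15:R; in-air after throw: [b3@10:L b6@11:R b1@12:L b2@13:R b4@15:R b5@16:L]
Beat 10 (L): throw ball3 h=4 -> lands@14:L; in-air after throw: [b6@11:R b1@12:L b2@13:R b3@14:L b4@15:R b5@16:L]
Beat 11 (R): throw ball6 h=8 -> lands@19:R; in-air after throw: [b1@12:L b2@13:R b3@14:L b4@15:R b5@16:L b6@19:R]
Beat 12 (L): throw ball1 h=6 -> lands@18:L; in-air after throw: [b2@13:R b3@14:L b4@15:R b5@16:L b1@18:L b6@19:R]
Beat 13 (R): throw ball2 h=4 -> lands@17:R; in-air after throw: [b3@14:L b4@15:R b5@16:L b2@17:R b1@18:L b6@19:R]
Beat 14 (L): throw ball3 h=8 -> lands@22:L; in-air after throw: [b4@15:R b5@16:L b2@17:R b1@18:L b6@19:R b3@22:L]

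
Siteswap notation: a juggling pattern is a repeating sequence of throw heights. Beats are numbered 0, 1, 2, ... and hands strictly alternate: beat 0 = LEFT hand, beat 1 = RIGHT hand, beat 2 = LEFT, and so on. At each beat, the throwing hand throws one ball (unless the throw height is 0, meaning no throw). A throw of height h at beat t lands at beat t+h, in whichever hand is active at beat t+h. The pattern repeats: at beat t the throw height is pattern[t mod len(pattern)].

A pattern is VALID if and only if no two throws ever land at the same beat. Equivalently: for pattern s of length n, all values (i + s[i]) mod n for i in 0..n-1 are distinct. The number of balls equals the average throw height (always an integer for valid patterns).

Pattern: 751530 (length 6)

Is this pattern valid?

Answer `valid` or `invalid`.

i=0: (i + s[i]) mod n = (0 + 7) mod 6 = 1
i=1: (i + s[i]) mod n = (1 + 5) mod 6 = 0
i=2: (i + s[i]) mod n = (2 + 1) mod 6 = 3
i=3: (i + s[i]) mod n = (3 + 5) mod 6 = 2
i=4: (i + s[i]) mod n = (4 + 3) mod 6 = 1
i=5: (i + s[i]) mod n = (5 + 0) mod 6 = 5
Residues: [1, 0, 3, 2, 1, 5], distinct: False

Answer: invalid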